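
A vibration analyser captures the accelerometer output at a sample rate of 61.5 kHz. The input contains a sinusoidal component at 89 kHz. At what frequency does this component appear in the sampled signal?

89 kHz mod fs = 27.5 kHz.
27.5 kHz ≤ fs/2 = 30.75 kHz, appears at 27.5 kHz.

27.5 kHz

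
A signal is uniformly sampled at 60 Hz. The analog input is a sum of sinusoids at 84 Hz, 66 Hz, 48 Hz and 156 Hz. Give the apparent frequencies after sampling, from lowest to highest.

fs/2 = 30 Hz.
84 Hz mod fs = 24 Hz.
24 Hz ≤ fs/2 = 30 Hz, appears at 24 Hz.
66 Hz mod fs = 6 Hz.
6 Hz ≤ fs/2 = 30 Hz, appears at 6 Hz.
48 Hz > fs/2 = 30 Hz, folds to fs − 48 Hz = 12 Hz.
156 Hz mod fs = 36 Hz.
36 Hz > fs/2 = 30 Hz, folds to fs − 36 Hz = 24 Hz.
Distinct values: {6 Hz, 12 Hz, 24 Hz}.

6 Hz, 12 Hz, 24 Hz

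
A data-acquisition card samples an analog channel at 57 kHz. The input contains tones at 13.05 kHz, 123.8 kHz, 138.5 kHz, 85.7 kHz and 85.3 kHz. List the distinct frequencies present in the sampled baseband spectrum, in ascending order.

9.8 kHz, 13.05 kHz, 24.5 kHz, 28.3 kHz

fs/2 = 28.5 kHz.
13.05 kHz ≤ fs/2 = 28.5 kHz, passes unchanged.
123.8 kHz mod fs = 9.8 kHz.
9.8 kHz ≤ fs/2 = 28.5 kHz, appears at 9.8 kHz.
138.5 kHz mod fs = 24.5 kHz.
24.5 kHz ≤ fs/2 = 28.5 kHz, appears at 24.5 kHz.
85.7 kHz mod fs = 28.7 kHz.
28.7 kHz > fs/2 = 28.5 kHz, folds to fs − 28.7 kHz = 28.3 kHz.
85.3 kHz mod fs = 28.3 kHz.
28.3 kHz ≤ fs/2 = 28.5 kHz, appears at 28.3 kHz.
Distinct values: {9.8 kHz, 13.05 kHz, 24.5 kHz, 28.3 kHz}.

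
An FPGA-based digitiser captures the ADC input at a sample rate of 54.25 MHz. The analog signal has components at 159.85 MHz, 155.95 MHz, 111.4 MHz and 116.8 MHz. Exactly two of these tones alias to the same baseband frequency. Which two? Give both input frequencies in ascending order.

fs/2 = 27.125 MHz.
159.85 MHz mod fs = 51.35 MHz.
51.35 MHz > fs/2 = 27.125 MHz, folds to fs − 51.35 MHz = 2.9 MHz.
155.95 MHz mod fs = 47.45 MHz.
47.45 MHz > fs/2 = 27.125 MHz, folds to fs − 47.45 MHz = 6.8 MHz.
111.4 MHz mod fs = 2.9 MHz.
2.9 MHz ≤ fs/2 = 27.125 MHz, appears at 2.9 MHz.
116.8 MHz mod fs = 8.3 MHz.
8.3 MHz ≤ fs/2 = 27.125 MHz, appears at 8.3 MHz.
111.4 MHz and 159.85 MHz both map to 2.9 MHz.

111.4 MHz, 159.85 MHz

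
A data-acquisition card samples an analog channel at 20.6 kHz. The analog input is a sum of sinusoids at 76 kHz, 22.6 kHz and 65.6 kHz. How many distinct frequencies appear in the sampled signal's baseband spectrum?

3

fs/2 = 10.3 kHz.
76 kHz mod fs = 14.2 kHz.
14.2 kHz > fs/2 = 10.3 kHz, folds to fs − 14.2 kHz = 6.4 kHz.
22.6 kHz mod fs = 2 kHz.
2 kHz ≤ fs/2 = 10.3 kHz, appears at 2 kHz.
65.6 kHz mod fs = 3.8 kHz.
3.8 kHz ≤ fs/2 = 10.3 kHz, appears at 3.8 kHz.
Distinct values: {2 kHz, 3.8 kHz, 6.4 kHz} → 3.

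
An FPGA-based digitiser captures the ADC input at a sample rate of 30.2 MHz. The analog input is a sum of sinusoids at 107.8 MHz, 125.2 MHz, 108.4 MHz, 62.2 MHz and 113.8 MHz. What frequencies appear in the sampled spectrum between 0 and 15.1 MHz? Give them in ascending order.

fs/2 = 15.1 MHz.
107.8 MHz mod fs = 17.2 MHz.
17.2 MHz > fs/2 = 15.1 MHz, folds to fs − 17.2 MHz = 13 MHz.
125.2 MHz mod fs = 4.4 MHz.
4.4 MHz ≤ fs/2 = 15.1 MHz, appears at 4.4 MHz.
108.4 MHz mod fs = 17.8 MHz.
17.8 MHz > fs/2 = 15.1 MHz, folds to fs − 17.8 MHz = 12.4 MHz.
62.2 MHz mod fs = 1.8 MHz.
1.8 MHz ≤ fs/2 = 15.1 MHz, appears at 1.8 MHz.
113.8 MHz mod fs = 23.2 MHz.
23.2 MHz > fs/2 = 15.1 MHz, folds to fs − 23.2 MHz = 7 MHz.
Distinct values: {1.8 MHz, 4.4 MHz, 7 MHz, 12.4 MHz, 13 MHz}.

1.8 MHz, 4.4 MHz, 7 MHz, 12.4 MHz, 13 MHz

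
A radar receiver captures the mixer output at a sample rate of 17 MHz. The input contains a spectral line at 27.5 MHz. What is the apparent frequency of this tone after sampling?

27.5 MHz mod fs = 10.5 MHz.
10.5 MHz > fs/2 = 8.5 MHz, folds to fs − 10.5 MHz = 6.5 MHz.

6.5 MHz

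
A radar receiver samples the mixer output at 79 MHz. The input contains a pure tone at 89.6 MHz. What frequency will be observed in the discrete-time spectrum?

89.6 MHz mod fs = 10.6 MHz.
10.6 MHz ≤ fs/2 = 39.5 MHz, appears at 10.6 MHz.

10.6 MHz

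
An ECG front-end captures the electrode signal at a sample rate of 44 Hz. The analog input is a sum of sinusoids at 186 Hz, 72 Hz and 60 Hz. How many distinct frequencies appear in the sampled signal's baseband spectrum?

fs/2 = 22 Hz.
186 Hz mod fs = 10 Hz.
10 Hz ≤ fs/2 = 22 Hz, appears at 10 Hz.
72 Hz mod fs = 28 Hz.
28 Hz > fs/2 = 22 Hz, folds to fs − 28 Hz = 16 Hz.
60 Hz mod fs = 16 Hz.
16 Hz ≤ fs/2 = 22 Hz, appears at 16 Hz.
Distinct values: {10 Hz, 16 Hz} → 2.

2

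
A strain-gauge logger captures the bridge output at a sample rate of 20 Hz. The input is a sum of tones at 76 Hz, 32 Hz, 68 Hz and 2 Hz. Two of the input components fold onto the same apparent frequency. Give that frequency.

8 Hz

fs/2 = 10 Hz.
76 Hz mod fs = 16 Hz.
16 Hz > fs/2 = 10 Hz, folds to fs − 16 Hz = 4 Hz.
32 Hz mod fs = 12 Hz.
12 Hz > fs/2 = 10 Hz, folds to fs − 12 Hz = 8 Hz.
68 Hz mod fs = 8 Hz.
8 Hz ≤ fs/2 = 10 Hz, appears at 8 Hz.
2 Hz ≤ fs/2 = 10 Hz, passes unchanged.
32 Hz and 68 Hz both map to 8 Hz.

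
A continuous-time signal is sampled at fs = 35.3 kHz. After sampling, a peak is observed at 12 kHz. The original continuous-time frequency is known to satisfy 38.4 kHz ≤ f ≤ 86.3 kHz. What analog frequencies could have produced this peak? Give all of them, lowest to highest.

Frequencies that alias to 12 kHz are k·fs ± 12 kHz for integer k ≥ 0.
k=0: 12 kHz.
k=1: 23.3 kHz, 47.3 kHz.
k=2: 58.6 kHz, 82.6 kHz.
k=3: 93.9 kHz, 117.9 kHz.
Within [38.4 kHz, 86.3 kHz]: 47.3 kHz, 58.6 kHz, 82.6 kHz.

47.3 kHz, 58.6 kHz, 82.6 kHz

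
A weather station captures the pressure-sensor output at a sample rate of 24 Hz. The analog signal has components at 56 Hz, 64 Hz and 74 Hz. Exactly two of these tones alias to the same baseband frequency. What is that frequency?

8 Hz

fs/2 = 12 Hz.
56 Hz mod fs = 8 Hz.
8 Hz ≤ fs/2 = 12 Hz, appears at 8 Hz.
64 Hz mod fs = 16 Hz.
16 Hz > fs/2 = 12 Hz, folds to fs − 16 Hz = 8 Hz.
74 Hz mod fs = 2 Hz.
2 Hz ≤ fs/2 = 12 Hz, appears at 2 Hz.
56 Hz and 64 Hz both map to 8 Hz.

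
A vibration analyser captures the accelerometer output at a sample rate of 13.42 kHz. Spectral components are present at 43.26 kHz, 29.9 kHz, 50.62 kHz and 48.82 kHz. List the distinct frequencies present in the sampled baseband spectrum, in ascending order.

3 kHz, 3.06 kHz, 4.86 kHz

fs/2 = 6.71 kHz.
43.26 kHz mod fs = 3 kHz.
3 kHz ≤ fs/2 = 6.71 kHz, appears at 3 kHz.
29.9 kHz mod fs = 3.06 kHz.
3.06 kHz ≤ fs/2 = 6.71 kHz, appears at 3.06 kHz.
50.62 kHz mod fs = 10.36 kHz.
10.36 kHz > fs/2 = 6.71 kHz, folds to fs − 10.36 kHz = 3.06 kHz.
48.82 kHz mod fs = 8.56 kHz.
8.56 kHz > fs/2 = 6.71 kHz, folds to fs − 8.56 kHz = 4.86 kHz.
Distinct values: {3 kHz, 3.06 kHz, 4.86 kHz}.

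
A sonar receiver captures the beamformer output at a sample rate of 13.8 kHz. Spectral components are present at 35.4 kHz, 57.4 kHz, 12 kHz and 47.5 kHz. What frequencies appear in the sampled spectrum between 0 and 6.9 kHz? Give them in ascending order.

fs/2 = 6.9 kHz.
35.4 kHz mod fs = 7.8 kHz.
7.8 kHz > fs/2 = 6.9 kHz, folds to fs − 7.8 kHz = 6 kHz.
57.4 kHz mod fs = 2.2 kHz.
2.2 kHz ≤ fs/2 = 6.9 kHz, appears at 2.2 kHz.
12 kHz > fs/2 = 6.9 kHz, folds to fs − 12 kHz = 1.8 kHz.
47.5 kHz mod fs = 6.1 kHz.
6.1 kHz ≤ fs/2 = 6.9 kHz, appears at 6.1 kHz.
Distinct values: {1.8 kHz, 2.2 kHz, 6 kHz, 6.1 kHz}.

1.8 kHz, 2.2 kHz, 6 kHz, 6.1 kHz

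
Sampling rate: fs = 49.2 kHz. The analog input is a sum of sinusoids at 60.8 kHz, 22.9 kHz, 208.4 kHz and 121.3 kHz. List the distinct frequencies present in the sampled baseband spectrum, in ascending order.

fs/2 = 24.6 kHz.
60.8 kHz mod fs = 11.6 kHz.
11.6 kHz ≤ fs/2 = 24.6 kHz, appears at 11.6 kHz.
22.9 kHz ≤ fs/2 = 24.6 kHz, passes unchanged.
208.4 kHz mod fs = 11.6 kHz.
11.6 kHz ≤ fs/2 = 24.6 kHz, appears at 11.6 kHz.
121.3 kHz mod fs = 22.9 kHz.
22.9 kHz ≤ fs/2 = 24.6 kHz, appears at 22.9 kHz.
Distinct values: {11.6 kHz, 22.9 kHz}.

11.6 kHz, 22.9 kHz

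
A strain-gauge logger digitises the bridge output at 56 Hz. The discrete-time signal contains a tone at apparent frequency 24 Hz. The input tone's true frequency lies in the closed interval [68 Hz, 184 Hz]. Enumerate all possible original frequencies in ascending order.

Frequencies that alias to 24 Hz are k·fs ± 24 Hz for integer k ≥ 0.
k=0: 24 Hz.
k=1: 32 Hz, 80 Hz.
k=2: 88 Hz, 136 Hz.
k=3: 144 Hz, 192 Hz.
k=4: 200 Hz, 248 Hz.
Within [68 Hz, 184 Hz]: 80 Hz, 88 Hz, 136 Hz, 144 Hz.

80 Hz, 88 Hz, 136 Hz, 144 Hz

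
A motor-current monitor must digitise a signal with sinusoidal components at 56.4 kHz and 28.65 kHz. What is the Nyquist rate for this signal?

Highest-frequency component: 56.4 kHz.
Nyquist rate = 2 × 56.4 kHz = 112.8 kHz.

112.8 kHz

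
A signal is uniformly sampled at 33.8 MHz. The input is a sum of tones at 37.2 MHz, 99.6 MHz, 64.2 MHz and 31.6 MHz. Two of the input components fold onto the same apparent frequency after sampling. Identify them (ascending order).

fs/2 = 16.9 MHz.
37.2 MHz mod fs = 3.4 MHz.
3.4 MHz ≤ fs/2 = 16.9 MHz, appears at 3.4 MHz.
99.6 MHz mod fs = 32 MHz.
32 MHz > fs/2 = 16.9 MHz, folds to fs − 32 MHz = 1.8 MHz.
64.2 MHz mod fs = 30.4 MHz.
30.4 MHz > fs/2 = 16.9 MHz, folds to fs − 30.4 MHz = 3.4 MHz.
31.6 MHz > fs/2 = 16.9 MHz, folds to fs − 31.6 MHz = 2.2 MHz.
37.2 MHz and 64.2 MHz both map to 3.4 MHz.

37.2 MHz, 64.2 MHz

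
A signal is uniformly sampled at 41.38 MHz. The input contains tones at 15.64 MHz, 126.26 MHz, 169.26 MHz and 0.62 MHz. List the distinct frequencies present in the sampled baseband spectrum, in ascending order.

0.62 MHz, 2.12 MHz, 3.74 MHz, 15.64 MHz

fs/2 = 20.69 MHz.
15.64 MHz ≤ fs/2 = 20.69 MHz, passes unchanged.
126.26 MHz mod fs = 2.12 MHz.
2.12 MHz ≤ fs/2 = 20.69 MHz, appears at 2.12 MHz.
169.26 MHz mod fs = 3.74 MHz.
3.74 MHz ≤ fs/2 = 20.69 MHz, appears at 3.74 MHz.
0.62 MHz ≤ fs/2 = 20.69 MHz, passes unchanged.
Distinct values: {0.62 MHz, 2.12 MHz, 3.74 MHz, 15.64 MHz}.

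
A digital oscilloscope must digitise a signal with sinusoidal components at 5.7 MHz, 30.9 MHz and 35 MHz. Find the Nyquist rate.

70 MHz

Highest-frequency component: 35 MHz.
Nyquist rate = 2 × 35 MHz = 70 MHz.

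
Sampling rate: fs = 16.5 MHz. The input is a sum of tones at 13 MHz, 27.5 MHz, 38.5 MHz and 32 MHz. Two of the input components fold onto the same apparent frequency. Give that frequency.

fs/2 = 8.25 MHz.
13 MHz > fs/2 = 8.25 MHz, folds to fs − 13 MHz = 3.5 MHz.
27.5 MHz mod fs = 11 MHz.
11 MHz > fs/2 = 8.25 MHz, folds to fs − 11 MHz = 5.5 MHz.
38.5 MHz mod fs = 5.5 MHz.
5.5 MHz ≤ fs/2 = 8.25 MHz, appears at 5.5 MHz.
32 MHz mod fs = 15.5 MHz.
15.5 MHz > fs/2 = 8.25 MHz, folds to fs − 15.5 MHz = 1 MHz.
27.5 MHz and 38.5 MHz both map to 5.5 MHz.

5.5 MHz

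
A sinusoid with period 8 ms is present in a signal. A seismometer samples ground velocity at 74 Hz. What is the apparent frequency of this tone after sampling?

T = 8 ms → f = 1/T = 125 Hz.
125 Hz mod fs = 51 Hz.
51 Hz > fs/2 = 37 Hz, folds to fs − 51 Hz = 23 Hz.

23 Hz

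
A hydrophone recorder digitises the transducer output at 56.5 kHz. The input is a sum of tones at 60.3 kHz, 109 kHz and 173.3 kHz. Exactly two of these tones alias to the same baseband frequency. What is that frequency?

3.8 kHz

fs/2 = 28.25 kHz.
60.3 kHz mod fs = 3.8 kHz.
3.8 kHz ≤ fs/2 = 28.25 kHz, appears at 3.8 kHz.
109 kHz mod fs = 52.5 kHz.
52.5 kHz > fs/2 = 28.25 kHz, folds to fs − 52.5 kHz = 4 kHz.
173.3 kHz mod fs = 3.8 kHz.
3.8 kHz ≤ fs/2 = 28.25 kHz, appears at 3.8 kHz.
60.3 kHz and 173.3 kHz both map to 3.8 kHz.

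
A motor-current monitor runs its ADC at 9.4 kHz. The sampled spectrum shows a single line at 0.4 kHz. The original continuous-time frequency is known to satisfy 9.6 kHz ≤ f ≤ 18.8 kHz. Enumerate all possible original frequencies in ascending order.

Frequencies that alias to 0.4 kHz are k·fs ± 0.4 kHz for integer k ≥ 0.
k=0: 0.4 kHz.
k=1: 9 kHz, 9.8 kHz.
k=2: 18.4 kHz, 19.2 kHz.
k=3: 27.8 kHz, 28.6 kHz.
Within [9.6 kHz, 18.8 kHz]: 9.8 kHz, 18.4 kHz.

9.8 kHz, 18.4 kHz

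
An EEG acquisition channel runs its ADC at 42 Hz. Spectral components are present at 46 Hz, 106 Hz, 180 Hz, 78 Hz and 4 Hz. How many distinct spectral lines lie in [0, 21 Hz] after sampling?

4

fs/2 = 21 Hz.
46 Hz mod fs = 4 Hz.
4 Hz ≤ fs/2 = 21 Hz, appears at 4 Hz.
106 Hz mod fs = 22 Hz.
22 Hz > fs/2 = 21 Hz, folds to fs − 22 Hz = 20 Hz.
180 Hz mod fs = 12 Hz.
12 Hz ≤ fs/2 = 21 Hz, appears at 12 Hz.
78 Hz mod fs = 36 Hz.
36 Hz > fs/2 = 21 Hz, folds to fs − 36 Hz = 6 Hz.
4 Hz ≤ fs/2 = 21 Hz, passes unchanged.
Distinct values: {4 Hz, 6 Hz, 12 Hz, 20 Hz} → 4.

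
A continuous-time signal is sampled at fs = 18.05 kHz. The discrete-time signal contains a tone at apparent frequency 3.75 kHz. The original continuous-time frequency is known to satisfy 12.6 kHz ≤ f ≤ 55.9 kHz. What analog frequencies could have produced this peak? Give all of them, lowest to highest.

Frequencies that alias to 3.75 kHz are k·fs ± 3.75 kHz for integer k ≥ 0.
k=0: 3.75 kHz.
k=1: 14.3 kHz, 21.8 kHz.
k=2: 32.35 kHz, 39.85 kHz.
k=3: 50.4 kHz, 57.9 kHz.
k=4: 68.45 kHz, 75.95 kHz.
Within [12.6 kHz, 55.9 kHz]: 14.3 kHz, 21.8 kHz, 32.35 kHz, 39.85 kHz, 50.4 kHz.

14.3 kHz, 21.8 kHz, 32.35 kHz, 39.85 kHz, 50.4 kHz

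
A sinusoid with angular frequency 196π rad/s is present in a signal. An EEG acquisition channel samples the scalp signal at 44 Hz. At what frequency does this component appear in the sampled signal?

10 Hz

ω = 196π rad/s → f = ω/(2π) = 98 Hz.
98 Hz mod fs = 10 Hz.
10 Hz ≤ fs/2 = 22 Hz, appears at 10 Hz.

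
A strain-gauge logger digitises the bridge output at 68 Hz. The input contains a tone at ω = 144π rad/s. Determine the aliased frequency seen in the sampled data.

ω = 144π rad/s → f = ω/(2π) = 72 Hz.
72 Hz mod fs = 4 Hz.
4 Hz ≤ fs/2 = 34 Hz, appears at 4 Hz.

4 Hz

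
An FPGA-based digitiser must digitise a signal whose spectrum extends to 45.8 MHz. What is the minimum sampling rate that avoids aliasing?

Nyquist rate = 2 × 45.8 MHz = 91.6 MHz.

91.6 MHz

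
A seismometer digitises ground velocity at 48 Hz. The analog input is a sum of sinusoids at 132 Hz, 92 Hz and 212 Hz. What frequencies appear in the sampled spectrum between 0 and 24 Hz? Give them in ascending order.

4 Hz, 12 Hz, 20 Hz

fs/2 = 24 Hz.
132 Hz mod fs = 36 Hz.
36 Hz > fs/2 = 24 Hz, folds to fs − 36 Hz = 12 Hz.
92 Hz mod fs = 44 Hz.
44 Hz > fs/2 = 24 Hz, folds to fs − 44 Hz = 4 Hz.
212 Hz mod fs = 20 Hz.
20 Hz ≤ fs/2 = 24 Hz, appears at 20 Hz.
Distinct values: {4 Hz, 12 Hz, 20 Hz}.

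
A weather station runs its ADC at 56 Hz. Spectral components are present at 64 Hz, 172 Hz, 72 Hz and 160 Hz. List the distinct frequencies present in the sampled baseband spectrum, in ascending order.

4 Hz, 8 Hz, 16 Hz

fs/2 = 28 Hz.
64 Hz mod fs = 8 Hz.
8 Hz ≤ fs/2 = 28 Hz, appears at 8 Hz.
172 Hz mod fs = 4 Hz.
4 Hz ≤ fs/2 = 28 Hz, appears at 4 Hz.
72 Hz mod fs = 16 Hz.
16 Hz ≤ fs/2 = 28 Hz, appears at 16 Hz.
160 Hz mod fs = 48 Hz.
48 Hz > fs/2 = 28 Hz, folds to fs − 48 Hz = 8 Hz.
Distinct values: {4 Hz, 8 Hz, 16 Hz}.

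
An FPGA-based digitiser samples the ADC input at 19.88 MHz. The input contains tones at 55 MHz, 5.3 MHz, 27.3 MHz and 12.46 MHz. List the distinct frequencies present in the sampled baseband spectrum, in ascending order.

4.64 MHz, 5.3 MHz, 7.42 MHz

fs/2 = 9.94 MHz.
55 MHz mod fs = 15.24 MHz.
15.24 MHz > fs/2 = 9.94 MHz, folds to fs − 15.24 MHz = 4.64 MHz.
5.3 MHz ≤ fs/2 = 9.94 MHz, passes unchanged.
27.3 MHz mod fs = 7.42 MHz.
7.42 MHz ≤ fs/2 = 9.94 MHz, appears at 7.42 MHz.
12.46 MHz > fs/2 = 9.94 MHz, folds to fs − 12.46 MHz = 7.42 MHz.
Distinct values: {4.64 MHz, 5.3 MHz, 7.42 MHz}.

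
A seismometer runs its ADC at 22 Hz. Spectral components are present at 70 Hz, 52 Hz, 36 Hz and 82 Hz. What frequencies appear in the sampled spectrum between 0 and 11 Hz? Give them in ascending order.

fs/2 = 11 Hz.
70 Hz mod fs = 4 Hz.
4 Hz ≤ fs/2 = 11 Hz, appears at 4 Hz.
52 Hz mod fs = 8 Hz.
8 Hz ≤ fs/2 = 11 Hz, appears at 8 Hz.
36 Hz mod fs = 14 Hz.
14 Hz > fs/2 = 11 Hz, folds to fs − 14 Hz = 8 Hz.
82 Hz mod fs = 16 Hz.
16 Hz > fs/2 = 11 Hz, folds to fs − 16 Hz = 6 Hz.
Distinct values: {4 Hz, 6 Hz, 8 Hz}.

4 Hz, 6 Hz, 8 Hz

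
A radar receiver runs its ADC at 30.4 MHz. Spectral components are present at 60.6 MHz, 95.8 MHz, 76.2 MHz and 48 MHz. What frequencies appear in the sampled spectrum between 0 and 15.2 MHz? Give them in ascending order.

0.2 MHz, 4.6 MHz, 12.8 MHz, 15 MHz

fs/2 = 15.2 MHz.
60.6 MHz mod fs = 30.2 MHz.
30.2 MHz > fs/2 = 15.2 MHz, folds to fs − 30.2 MHz = 0.2 MHz.
95.8 MHz mod fs = 4.6 MHz.
4.6 MHz ≤ fs/2 = 15.2 MHz, appears at 4.6 MHz.
76.2 MHz mod fs = 15.4 MHz.
15.4 MHz > fs/2 = 15.2 MHz, folds to fs − 15.4 MHz = 15 MHz.
48 MHz mod fs = 17.6 MHz.
17.6 MHz > fs/2 = 15.2 MHz, folds to fs − 17.6 MHz = 12.8 MHz.
Distinct values: {0.2 MHz, 4.6 MHz, 12.8 MHz, 15 MHz}.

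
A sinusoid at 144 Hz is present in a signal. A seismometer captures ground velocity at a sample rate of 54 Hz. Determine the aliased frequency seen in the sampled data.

144 Hz mod fs = 36 Hz.
36 Hz > fs/2 = 27 Hz, folds to fs − 36 Hz = 18 Hz.

18 Hz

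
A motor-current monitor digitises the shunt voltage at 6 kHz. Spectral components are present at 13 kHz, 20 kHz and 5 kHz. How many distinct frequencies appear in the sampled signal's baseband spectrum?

2

fs/2 = 3 kHz.
13 kHz mod fs = 1 kHz.
1 kHz ≤ fs/2 = 3 kHz, appears at 1 kHz.
20 kHz mod fs = 2 kHz.
2 kHz ≤ fs/2 = 3 kHz, appears at 2 kHz.
5 kHz > fs/2 = 3 kHz, folds to fs − 5 kHz = 1 kHz.
Distinct values: {1 kHz, 2 kHz} → 2.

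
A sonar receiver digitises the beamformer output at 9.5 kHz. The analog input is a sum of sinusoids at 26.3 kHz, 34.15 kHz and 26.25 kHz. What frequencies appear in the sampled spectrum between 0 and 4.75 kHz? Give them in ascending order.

fs/2 = 4.75 kHz.
26.3 kHz mod fs = 7.3 kHz.
7.3 kHz > fs/2 = 4.75 kHz, folds to fs − 7.3 kHz = 2.2 kHz.
34.15 kHz mod fs = 5.65 kHz.
5.65 kHz > fs/2 = 4.75 kHz, folds to fs − 5.65 kHz = 3.85 kHz.
26.25 kHz mod fs = 7.25 kHz.
7.25 kHz > fs/2 = 4.75 kHz, folds to fs − 7.25 kHz = 2.25 kHz.
Distinct values: {2.2 kHz, 2.25 kHz, 3.85 kHz}.

2.2 kHz, 2.25 kHz, 3.85 kHz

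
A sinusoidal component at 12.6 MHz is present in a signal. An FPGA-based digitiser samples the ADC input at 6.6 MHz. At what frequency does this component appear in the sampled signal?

12.6 MHz mod fs = 6 MHz.
6 MHz > fs/2 = 3.3 MHz, folds to fs − 6 MHz = 0.6 MHz.

0.6 MHz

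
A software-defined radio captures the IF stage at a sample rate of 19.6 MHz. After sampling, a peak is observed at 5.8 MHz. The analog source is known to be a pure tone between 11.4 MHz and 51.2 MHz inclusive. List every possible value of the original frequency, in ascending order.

Frequencies that alias to 5.8 MHz are k·fs ± 5.8 MHz for integer k ≥ 0.
k=0: 5.8 MHz.
k=1: 13.8 MHz, 25.4 MHz.
k=2: 33.4 MHz, 45 MHz.
k=3: 53 MHz, 64.6 MHz.
Within [11.4 MHz, 51.2 MHz]: 13.8 MHz, 25.4 MHz, 33.4 MHz, 45 MHz.

13.8 MHz, 25.4 MHz, 33.4 MHz, 45 MHz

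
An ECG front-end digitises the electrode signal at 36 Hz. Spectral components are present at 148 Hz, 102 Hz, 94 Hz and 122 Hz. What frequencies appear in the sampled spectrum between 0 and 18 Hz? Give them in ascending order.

4 Hz, 6 Hz, 14 Hz

fs/2 = 18 Hz.
148 Hz mod fs = 4 Hz.
4 Hz ≤ fs/2 = 18 Hz, appears at 4 Hz.
102 Hz mod fs = 30 Hz.
30 Hz > fs/2 = 18 Hz, folds to fs − 30 Hz = 6 Hz.
94 Hz mod fs = 22 Hz.
22 Hz > fs/2 = 18 Hz, folds to fs − 22 Hz = 14 Hz.
122 Hz mod fs = 14 Hz.
14 Hz ≤ fs/2 = 18 Hz, appears at 14 Hz.
Distinct values: {4 Hz, 6 Hz, 14 Hz}.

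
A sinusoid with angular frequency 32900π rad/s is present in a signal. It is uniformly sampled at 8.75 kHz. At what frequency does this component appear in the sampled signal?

ω = 32900π rad/s → f = ω/(2π) = 16450 Hz = 16.45 kHz.
16.45 kHz mod fs = 7.7 kHz.
7.7 kHz > fs/2 = 4.375 kHz, folds to fs − 7.7 kHz = 1.05 kHz.

1.05 kHz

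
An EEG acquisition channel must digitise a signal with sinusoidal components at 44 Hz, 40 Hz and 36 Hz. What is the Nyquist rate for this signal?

Highest-frequency component: 44 Hz.
Nyquist rate = 2 × 44 Hz = 88 Hz.

88 Hz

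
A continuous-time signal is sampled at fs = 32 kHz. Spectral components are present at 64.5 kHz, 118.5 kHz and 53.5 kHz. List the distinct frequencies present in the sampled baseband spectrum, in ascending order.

0.5 kHz, 9.5 kHz, 10.5 kHz

fs/2 = 16 kHz.
64.5 kHz mod fs = 0.5 kHz.
0.5 kHz ≤ fs/2 = 16 kHz, appears at 0.5 kHz.
118.5 kHz mod fs = 22.5 kHz.
22.5 kHz > fs/2 = 16 kHz, folds to fs − 22.5 kHz = 9.5 kHz.
53.5 kHz mod fs = 21.5 kHz.
21.5 kHz > fs/2 = 16 kHz, folds to fs − 21.5 kHz = 10.5 kHz.
Distinct values: {0.5 kHz, 9.5 kHz, 10.5 kHz}.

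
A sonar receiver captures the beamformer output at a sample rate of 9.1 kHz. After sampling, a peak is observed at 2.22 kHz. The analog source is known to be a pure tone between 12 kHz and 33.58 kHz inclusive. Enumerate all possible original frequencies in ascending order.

15.98 kHz, 20.42 kHz, 25.08 kHz, 29.52 kHz

Frequencies that alias to 2.22 kHz are k·fs ± 2.22 kHz for integer k ≥ 0.
k=0: 2.22 kHz.
k=1: 6.88 kHz, 11.32 kHz.
k=2: 15.98 kHz, 20.42 kHz.
k=3: 25.08 kHz, 29.52 kHz.
k=4: 34.18 kHz, 38.62 kHz.
Within [12 kHz, 33.58 kHz]: 15.98 kHz, 20.42 kHz, 25.08 kHz, 29.52 kHz.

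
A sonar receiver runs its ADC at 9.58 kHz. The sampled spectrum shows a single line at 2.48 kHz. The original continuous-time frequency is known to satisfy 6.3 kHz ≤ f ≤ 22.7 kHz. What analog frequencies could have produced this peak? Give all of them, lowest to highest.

Frequencies that alias to 2.48 kHz are k·fs ± 2.48 kHz for integer k ≥ 0.
k=0: 2.48 kHz.
k=1: 7.1 kHz, 12.06 kHz.
k=2: 16.68 kHz, 21.64 kHz.
k=3: 26.26 kHz, 31.22 kHz.
Within [6.3 kHz, 22.7 kHz]: 7.1 kHz, 12.06 kHz, 16.68 kHz, 21.64 kHz.

7.1 kHz, 12.06 kHz, 16.68 kHz, 21.64 kHz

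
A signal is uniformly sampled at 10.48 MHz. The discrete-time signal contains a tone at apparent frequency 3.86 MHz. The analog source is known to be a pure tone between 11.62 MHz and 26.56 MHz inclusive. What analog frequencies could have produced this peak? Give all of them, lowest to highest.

Frequencies that alias to 3.86 MHz are k·fs ± 3.86 MHz for integer k ≥ 0.
k=0: 3.86 MHz.
k=1: 6.62 MHz, 14.34 MHz.
k=2: 17.1 MHz, 24.82 MHz.
k=3: 27.58 MHz, 35.3 MHz.
Within [11.62 MHz, 26.56 MHz]: 14.34 MHz, 17.1 MHz, 24.82 MHz.

14.34 MHz, 17.1 MHz, 24.82 MHz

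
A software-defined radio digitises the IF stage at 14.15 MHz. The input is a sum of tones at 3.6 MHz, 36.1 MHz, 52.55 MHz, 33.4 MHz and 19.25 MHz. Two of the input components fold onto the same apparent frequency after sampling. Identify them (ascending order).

fs/2 = 7.075 MHz.
3.6 MHz ≤ fs/2 = 7.075 MHz, passes unchanged.
36.1 MHz mod fs = 7.8 MHz.
7.8 MHz > fs/2 = 7.075 MHz, folds to fs − 7.8 MHz = 6.35 MHz.
52.55 MHz mod fs = 10.1 MHz.
10.1 MHz > fs/2 = 7.075 MHz, folds to fs − 10.1 MHz = 4.05 MHz.
33.4 MHz mod fs = 5.1 MHz.
5.1 MHz ≤ fs/2 = 7.075 MHz, appears at 5.1 MHz.
19.25 MHz mod fs = 5.1 MHz.
5.1 MHz ≤ fs/2 = 7.075 MHz, appears at 5.1 MHz.
19.25 MHz and 33.4 MHz both map to 5.1 MHz.

19.25 MHz, 33.4 MHz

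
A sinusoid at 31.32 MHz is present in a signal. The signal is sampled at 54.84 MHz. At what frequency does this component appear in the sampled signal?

23.52 MHz

31.32 MHz > fs/2 = 27.42 MHz, folds to fs − 31.32 MHz = 23.52 MHz.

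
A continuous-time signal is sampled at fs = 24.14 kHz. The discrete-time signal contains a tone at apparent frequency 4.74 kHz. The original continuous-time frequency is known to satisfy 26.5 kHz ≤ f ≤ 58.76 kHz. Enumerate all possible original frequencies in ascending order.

Frequencies that alias to 4.74 kHz are k·fs ± 4.74 kHz for integer k ≥ 0.
k=0: 4.74 kHz.
k=1: 19.4 kHz, 28.88 kHz.
k=2: 43.54 kHz, 53.02 kHz.
k=3: 67.68 kHz, 77.16 kHz.
Within [26.5 kHz, 58.76 kHz]: 28.88 kHz, 43.54 kHz, 53.02 kHz.

28.88 kHz, 43.54 kHz, 53.02 kHz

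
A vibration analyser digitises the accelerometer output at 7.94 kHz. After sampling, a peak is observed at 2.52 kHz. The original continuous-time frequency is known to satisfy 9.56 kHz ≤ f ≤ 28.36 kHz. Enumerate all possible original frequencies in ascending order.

Frequencies that alias to 2.52 kHz are k·fs ± 2.52 kHz for integer k ≥ 0.
k=0: 2.52 kHz.
k=1: 5.42 kHz, 10.46 kHz.
k=2: 13.36 kHz, 18.4 kHz.
k=3: 21.3 kHz, 26.34 kHz.
k=4: 29.24 kHz, 34.28 kHz.
Within [9.56 kHz, 28.36 kHz]: 10.46 kHz, 13.36 kHz, 18.4 kHz, 21.3 kHz, 26.34 kHz.

10.46 kHz, 13.36 kHz, 18.4 kHz, 21.3 kHz, 26.34 kHz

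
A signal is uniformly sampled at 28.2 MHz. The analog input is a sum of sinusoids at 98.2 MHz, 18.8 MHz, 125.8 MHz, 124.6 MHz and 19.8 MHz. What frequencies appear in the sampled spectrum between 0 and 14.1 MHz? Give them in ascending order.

fs/2 = 14.1 MHz.
98.2 MHz mod fs = 13.6 MHz.
13.6 MHz ≤ fs/2 = 14.1 MHz, appears at 13.6 MHz.
18.8 MHz > fs/2 = 14.1 MHz, folds to fs − 18.8 MHz = 9.4 MHz.
125.8 MHz mod fs = 13 MHz.
13 MHz ≤ fs/2 = 14.1 MHz, appears at 13 MHz.
124.6 MHz mod fs = 11.8 MHz.
11.8 MHz ≤ fs/2 = 14.1 MHz, appears at 11.8 MHz.
19.8 MHz > fs/2 = 14.1 MHz, folds to fs − 19.8 MHz = 8.4 MHz.
Distinct values: {8.4 MHz, 9.4 MHz, 11.8 MHz, 13 MHz, 13.6 MHz}.

8.4 MHz, 9.4 MHz, 11.8 MHz, 13 MHz, 13.6 MHz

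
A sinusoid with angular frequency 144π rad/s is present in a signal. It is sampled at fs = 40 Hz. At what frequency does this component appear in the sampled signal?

ω = 144π rad/s → f = ω/(2π) = 72 Hz.
72 Hz mod fs = 32 Hz.
32 Hz > fs/2 = 20 Hz, folds to fs − 32 Hz = 8 Hz.

8 Hz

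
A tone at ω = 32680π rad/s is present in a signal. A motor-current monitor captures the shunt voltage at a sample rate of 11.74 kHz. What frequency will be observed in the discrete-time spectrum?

ω = 32680π rad/s → f = ω/(2π) = 16340 Hz = 16.34 kHz.
16.34 kHz mod fs = 4.6 kHz.
4.6 kHz ≤ fs/2 = 5.87 kHz, appears at 4.6 kHz.

4.6 kHz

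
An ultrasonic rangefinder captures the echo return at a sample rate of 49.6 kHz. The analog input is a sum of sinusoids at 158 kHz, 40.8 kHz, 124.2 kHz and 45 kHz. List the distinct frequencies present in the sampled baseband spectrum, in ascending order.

4.6 kHz, 8.8 kHz, 9.2 kHz, 24.6 kHz

fs/2 = 24.8 kHz.
158 kHz mod fs = 9.2 kHz.
9.2 kHz ≤ fs/2 = 24.8 kHz, appears at 9.2 kHz.
40.8 kHz > fs/2 = 24.8 kHz, folds to fs − 40.8 kHz = 8.8 kHz.
124.2 kHz mod fs = 25 kHz.
25 kHz > fs/2 = 24.8 kHz, folds to fs − 25 kHz = 24.6 kHz.
45 kHz > fs/2 = 24.8 kHz, folds to fs − 45 kHz = 4.6 kHz.
Distinct values: {4.6 kHz, 8.8 kHz, 9.2 kHz, 24.6 kHz}.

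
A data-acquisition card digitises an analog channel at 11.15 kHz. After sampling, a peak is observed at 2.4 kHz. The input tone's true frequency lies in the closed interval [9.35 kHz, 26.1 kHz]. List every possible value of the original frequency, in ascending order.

Frequencies that alias to 2.4 kHz are k·fs ± 2.4 kHz for integer k ≥ 0.
k=0: 2.4 kHz.
k=1: 8.75 kHz, 13.55 kHz.
k=2: 19.9 kHz, 24.7 kHz.
k=3: 31.05 kHz, 35.85 kHz.
Within [9.35 kHz, 26.1 kHz]: 13.55 kHz, 19.9 kHz, 24.7 kHz.

13.55 kHz, 19.9 kHz, 24.7 kHz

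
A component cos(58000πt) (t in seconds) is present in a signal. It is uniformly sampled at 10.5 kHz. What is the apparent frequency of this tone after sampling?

2.5 kHz

ω = 58000π rad/s → f = ω/(2π) = 29000 Hz = 29 kHz.
29 kHz mod fs = 8 kHz.
8 kHz > fs/2 = 5.25 kHz, folds to fs − 8 kHz = 2.5 kHz.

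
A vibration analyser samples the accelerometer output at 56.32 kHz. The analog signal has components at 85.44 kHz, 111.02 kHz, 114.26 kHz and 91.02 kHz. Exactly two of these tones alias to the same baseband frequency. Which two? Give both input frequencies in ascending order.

111.02 kHz, 114.26 kHz

fs/2 = 28.16 kHz.
85.44 kHz mod fs = 29.12 kHz.
29.12 kHz > fs/2 = 28.16 kHz, folds to fs − 29.12 kHz = 27.2 kHz.
111.02 kHz mod fs = 54.7 kHz.
54.7 kHz > fs/2 = 28.16 kHz, folds to fs − 54.7 kHz = 1.62 kHz.
114.26 kHz mod fs = 1.62 kHz.
1.62 kHz ≤ fs/2 = 28.16 kHz, appears at 1.62 kHz.
91.02 kHz mod fs = 34.7 kHz.
34.7 kHz > fs/2 = 28.16 kHz, folds to fs − 34.7 kHz = 21.62 kHz.
111.02 kHz and 114.26 kHz both map to 1.62 kHz.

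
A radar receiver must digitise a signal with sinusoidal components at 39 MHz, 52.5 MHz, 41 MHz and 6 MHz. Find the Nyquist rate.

Highest-frequency component: 52.5 MHz.
Nyquist rate = 2 × 52.5 MHz = 105 MHz.

105 MHz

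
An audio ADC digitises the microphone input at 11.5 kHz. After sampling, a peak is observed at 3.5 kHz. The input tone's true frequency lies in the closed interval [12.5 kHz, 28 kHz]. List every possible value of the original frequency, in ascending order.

Frequencies that alias to 3.5 kHz are k·fs ± 3.5 kHz for integer k ≥ 0.
k=0: 3.5 kHz.
k=1: 8 kHz, 15 kHz.
k=2: 19.5 kHz, 26.5 kHz.
k=3: 31 kHz, 38 kHz.
Within [12.5 kHz, 28 kHz]: 15 kHz, 19.5 kHz, 26.5 kHz.

15 kHz, 19.5 kHz, 26.5 kHz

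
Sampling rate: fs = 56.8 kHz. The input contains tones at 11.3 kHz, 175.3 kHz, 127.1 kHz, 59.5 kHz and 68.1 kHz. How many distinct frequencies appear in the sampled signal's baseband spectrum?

fs/2 = 28.4 kHz.
11.3 kHz ≤ fs/2 = 28.4 kHz, passes unchanged.
175.3 kHz mod fs = 4.9 kHz.
4.9 kHz ≤ fs/2 = 28.4 kHz, appears at 4.9 kHz.
127.1 kHz mod fs = 13.5 kHz.
13.5 kHz ≤ fs/2 = 28.4 kHz, appears at 13.5 kHz.
59.5 kHz mod fs = 2.7 kHz.
2.7 kHz ≤ fs/2 = 28.4 kHz, appears at 2.7 kHz.
68.1 kHz mod fs = 11.3 kHz.
11.3 kHz ≤ fs/2 = 28.4 kHz, appears at 11.3 kHz.
Distinct values: {2.7 kHz, 4.9 kHz, 11.3 kHz, 13.5 kHz} → 4.

4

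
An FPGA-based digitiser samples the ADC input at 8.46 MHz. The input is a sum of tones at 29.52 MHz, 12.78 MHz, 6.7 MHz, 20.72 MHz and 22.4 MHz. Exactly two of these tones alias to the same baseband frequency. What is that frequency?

4.14 MHz

fs/2 = 4.23 MHz.
29.52 MHz mod fs = 4.14 MHz.
4.14 MHz ≤ fs/2 = 4.23 MHz, appears at 4.14 MHz.
12.78 MHz mod fs = 4.32 MHz.
4.32 MHz > fs/2 = 4.23 MHz, folds to fs − 4.32 MHz = 4.14 MHz.
6.7 MHz > fs/2 = 4.23 MHz, folds to fs − 6.7 MHz = 1.76 MHz.
20.72 MHz mod fs = 3.8 MHz.
3.8 MHz ≤ fs/2 = 4.23 MHz, appears at 3.8 MHz.
22.4 MHz mod fs = 5.48 MHz.
5.48 MHz > fs/2 = 4.23 MHz, folds to fs − 5.48 MHz = 2.98 MHz.
12.78 MHz and 29.52 MHz both map to 4.14 MHz.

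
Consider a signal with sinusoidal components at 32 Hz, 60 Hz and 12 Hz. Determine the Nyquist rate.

120 Hz

Highest-frequency component: 60 Hz.
Nyquist rate = 2 × 60 Hz = 120 Hz.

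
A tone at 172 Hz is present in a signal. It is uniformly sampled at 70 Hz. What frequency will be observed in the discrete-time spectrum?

32 Hz

172 Hz mod fs = 32 Hz.
32 Hz ≤ fs/2 = 35 Hz, appears at 32 Hz.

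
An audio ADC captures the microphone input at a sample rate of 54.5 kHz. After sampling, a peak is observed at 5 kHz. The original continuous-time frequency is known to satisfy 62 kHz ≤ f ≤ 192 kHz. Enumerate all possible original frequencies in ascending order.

104 kHz, 114 kHz, 158.5 kHz, 168.5 kHz

Frequencies that alias to 5 kHz are k·fs ± 5 kHz for integer k ≥ 0.
k=0: 5 kHz.
k=1: 49.5 kHz, 59.5 kHz.
k=2: 104 kHz, 114 kHz.
k=3: 158.5 kHz, 168.5 kHz.
k=4: 213 kHz, 223 kHz.
Within [62 kHz, 192 kHz]: 104 kHz, 114 kHz, 158.5 kHz, 168.5 kHz.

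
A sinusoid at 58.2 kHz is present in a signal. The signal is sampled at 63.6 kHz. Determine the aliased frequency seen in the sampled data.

5.4 kHz

58.2 kHz > fs/2 = 31.8 kHz, folds to fs − 58.2 kHz = 5.4 kHz.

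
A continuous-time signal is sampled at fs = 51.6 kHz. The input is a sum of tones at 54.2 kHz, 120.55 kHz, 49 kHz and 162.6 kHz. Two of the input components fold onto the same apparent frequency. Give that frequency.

2.6 kHz

fs/2 = 25.8 kHz.
54.2 kHz mod fs = 2.6 kHz.
2.6 kHz ≤ fs/2 = 25.8 kHz, appears at 2.6 kHz.
120.55 kHz mod fs = 17.35 kHz.
17.35 kHz ≤ fs/2 = 25.8 kHz, appears at 17.35 kHz.
49 kHz > fs/2 = 25.8 kHz, folds to fs − 49 kHz = 2.6 kHz.
162.6 kHz mod fs = 7.8 kHz.
7.8 kHz ≤ fs/2 = 25.8 kHz, appears at 7.8 kHz.
49 kHz and 54.2 kHz both map to 2.6 kHz.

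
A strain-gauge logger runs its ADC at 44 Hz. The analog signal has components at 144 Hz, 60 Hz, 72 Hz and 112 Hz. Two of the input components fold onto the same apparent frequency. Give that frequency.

16 Hz

fs/2 = 22 Hz.
144 Hz mod fs = 12 Hz.
12 Hz ≤ fs/2 = 22 Hz, appears at 12 Hz.
60 Hz mod fs = 16 Hz.
16 Hz ≤ fs/2 = 22 Hz, appears at 16 Hz.
72 Hz mod fs = 28 Hz.
28 Hz > fs/2 = 22 Hz, folds to fs − 28 Hz = 16 Hz.
112 Hz mod fs = 24 Hz.
24 Hz > fs/2 = 22 Hz, folds to fs − 24 Hz = 20 Hz.
60 Hz and 72 Hz both map to 16 Hz.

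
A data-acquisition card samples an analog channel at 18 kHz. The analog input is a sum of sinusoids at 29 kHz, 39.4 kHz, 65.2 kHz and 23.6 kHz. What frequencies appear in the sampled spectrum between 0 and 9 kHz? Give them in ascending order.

3.4 kHz, 5.6 kHz, 6.8 kHz, 7 kHz

fs/2 = 9 kHz.
29 kHz mod fs = 11 kHz.
11 kHz > fs/2 = 9 kHz, folds to fs − 11 kHz = 7 kHz.
39.4 kHz mod fs = 3.4 kHz.
3.4 kHz ≤ fs/2 = 9 kHz, appears at 3.4 kHz.
65.2 kHz mod fs = 11.2 kHz.
11.2 kHz > fs/2 = 9 kHz, folds to fs − 11.2 kHz = 6.8 kHz.
23.6 kHz mod fs = 5.6 kHz.
5.6 kHz ≤ fs/2 = 9 kHz, appears at 5.6 kHz.
Distinct values: {3.4 kHz, 5.6 kHz, 6.8 kHz, 7 kHz}.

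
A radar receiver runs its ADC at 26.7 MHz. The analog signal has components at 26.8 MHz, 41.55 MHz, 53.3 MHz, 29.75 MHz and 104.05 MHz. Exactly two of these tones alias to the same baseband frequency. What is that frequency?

0.1 MHz

fs/2 = 13.35 MHz.
26.8 MHz mod fs = 0.1 MHz.
0.1 MHz ≤ fs/2 = 13.35 MHz, appears at 0.1 MHz.
41.55 MHz mod fs = 14.85 MHz.
14.85 MHz > fs/2 = 13.35 MHz, folds to fs − 14.85 MHz = 11.85 MHz.
53.3 MHz mod fs = 26.6 MHz.
26.6 MHz > fs/2 = 13.35 MHz, folds to fs − 26.6 MHz = 0.1 MHz.
29.75 MHz mod fs = 3.05 MHz.
3.05 MHz ≤ fs/2 = 13.35 MHz, appears at 3.05 MHz.
104.05 MHz mod fs = 23.95 MHz.
23.95 MHz > fs/2 = 13.35 MHz, folds to fs − 23.95 MHz = 2.75 MHz.
26.8 MHz and 53.3 MHz both map to 0.1 MHz.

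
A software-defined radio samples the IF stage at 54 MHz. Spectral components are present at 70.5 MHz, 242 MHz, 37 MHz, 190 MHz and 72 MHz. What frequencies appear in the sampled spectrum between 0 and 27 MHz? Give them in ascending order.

16.5 MHz, 17 MHz, 18 MHz, 26 MHz

fs/2 = 27 MHz.
70.5 MHz mod fs = 16.5 MHz.
16.5 MHz ≤ fs/2 = 27 MHz, appears at 16.5 MHz.
242 MHz mod fs = 26 MHz.
26 MHz ≤ fs/2 = 27 MHz, appears at 26 MHz.
37 MHz > fs/2 = 27 MHz, folds to fs − 37 MHz = 17 MHz.
190 MHz mod fs = 28 MHz.
28 MHz > fs/2 = 27 MHz, folds to fs − 28 MHz = 26 MHz.
72 MHz mod fs = 18 MHz.
18 MHz ≤ fs/2 = 27 MHz, appears at 18 MHz.
Distinct values: {16.5 MHz, 17 MHz, 18 MHz, 26 MHz}.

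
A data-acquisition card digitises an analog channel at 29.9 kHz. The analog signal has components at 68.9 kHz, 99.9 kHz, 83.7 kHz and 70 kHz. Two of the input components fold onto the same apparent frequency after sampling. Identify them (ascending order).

70 kHz, 99.9 kHz

fs/2 = 14.95 kHz.
68.9 kHz mod fs = 9.1 kHz.
9.1 kHz ≤ fs/2 = 14.95 kHz, appears at 9.1 kHz.
99.9 kHz mod fs = 10.2 kHz.
10.2 kHz ≤ fs/2 = 14.95 kHz, appears at 10.2 kHz.
83.7 kHz mod fs = 23.9 kHz.
23.9 kHz > fs/2 = 14.95 kHz, folds to fs − 23.9 kHz = 6 kHz.
70 kHz mod fs = 10.2 kHz.
10.2 kHz ≤ fs/2 = 14.95 kHz, appears at 10.2 kHz.
70 kHz and 99.9 kHz both map to 10.2 kHz.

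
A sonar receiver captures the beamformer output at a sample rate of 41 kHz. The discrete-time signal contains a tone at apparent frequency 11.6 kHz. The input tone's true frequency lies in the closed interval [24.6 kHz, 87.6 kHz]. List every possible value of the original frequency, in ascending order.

29.4 kHz, 52.6 kHz, 70.4 kHz

Frequencies that alias to 11.6 kHz are k·fs ± 11.6 kHz for integer k ≥ 0.
k=0: 11.6 kHz.
k=1: 29.4 kHz, 52.6 kHz.
k=2: 70.4 kHz, 93.6 kHz.
k=3: 111.4 kHz, 134.6 kHz.
Within [24.6 kHz, 87.6 kHz]: 29.4 kHz, 52.6 kHz, 70.4 kHz.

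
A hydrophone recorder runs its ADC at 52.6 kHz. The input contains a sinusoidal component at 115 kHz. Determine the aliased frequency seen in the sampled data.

115 kHz mod fs = 9.8 kHz.
9.8 kHz ≤ fs/2 = 26.3 kHz, appears at 9.8 kHz.

9.8 kHz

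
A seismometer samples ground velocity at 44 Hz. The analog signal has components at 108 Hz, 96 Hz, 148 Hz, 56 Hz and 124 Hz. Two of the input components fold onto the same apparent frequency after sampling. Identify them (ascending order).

96 Hz, 124 Hz

fs/2 = 22 Hz.
108 Hz mod fs = 20 Hz.
20 Hz ≤ fs/2 = 22 Hz, appears at 20 Hz.
96 Hz mod fs = 8 Hz.
8 Hz ≤ fs/2 = 22 Hz, appears at 8 Hz.
148 Hz mod fs = 16 Hz.
16 Hz ≤ fs/2 = 22 Hz, appears at 16 Hz.
56 Hz mod fs = 12 Hz.
12 Hz ≤ fs/2 = 22 Hz, appears at 12 Hz.
124 Hz mod fs = 36 Hz.
36 Hz > fs/2 = 22 Hz, folds to fs − 36 Hz = 8 Hz.
96 Hz and 124 Hz both map to 8 Hz.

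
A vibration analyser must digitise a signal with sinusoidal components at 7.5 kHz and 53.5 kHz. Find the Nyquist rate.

107 kHz

Highest-frequency component: 53.5 kHz.
Nyquist rate = 2 × 53.5 kHz = 107 kHz.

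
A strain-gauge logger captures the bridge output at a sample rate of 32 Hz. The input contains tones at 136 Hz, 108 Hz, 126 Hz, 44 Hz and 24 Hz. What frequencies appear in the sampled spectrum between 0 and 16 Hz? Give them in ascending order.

2 Hz, 8 Hz, 12 Hz

fs/2 = 16 Hz.
136 Hz mod fs = 8 Hz.
8 Hz ≤ fs/2 = 16 Hz, appears at 8 Hz.
108 Hz mod fs = 12 Hz.
12 Hz ≤ fs/2 = 16 Hz, appears at 12 Hz.
126 Hz mod fs = 30 Hz.
30 Hz > fs/2 = 16 Hz, folds to fs − 30 Hz = 2 Hz.
44 Hz mod fs = 12 Hz.
12 Hz ≤ fs/2 = 16 Hz, appears at 12 Hz.
24 Hz > fs/2 = 16 Hz, folds to fs − 24 Hz = 8 Hz.
Distinct values: {2 Hz, 8 Hz, 12 Hz}.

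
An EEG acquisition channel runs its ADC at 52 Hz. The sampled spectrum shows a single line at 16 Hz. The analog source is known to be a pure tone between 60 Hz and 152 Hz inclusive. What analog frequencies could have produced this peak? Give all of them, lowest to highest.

68 Hz, 88 Hz, 120 Hz, 140 Hz

Frequencies that alias to 16 Hz are k·fs ± 16 Hz for integer k ≥ 0.
k=0: 16 Hz.
k=1: 36 Hz, 68 Hz.
k=2: 88 Hz, 120 Hz.
k=3: 140 Hz, 172 Hz.
k=4: 192 Hz, 224 Hz.
Within [60 Hz, 152 Hz]: 68 Hz, 88 Hz, 120 Hz, 140 Hz.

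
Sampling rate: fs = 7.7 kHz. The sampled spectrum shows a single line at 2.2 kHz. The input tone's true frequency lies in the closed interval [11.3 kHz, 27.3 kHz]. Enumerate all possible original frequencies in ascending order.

Frequencies that alias to 2.2 kHz are k·fs ± 2.2 kHz for integer k ≥ 0.
k=0: 2.2 kHz.
k=1: 5.5 kHz, 9.9 kHz.
k=2: 13.2 kHz, 17.6 kHz.
k=3: 20.9 kHz, 25.3 kHz.
k=4: 28.6 kHz, 33 kHz.
Within [11.3 kHz, 27.3 kHz]: 13.2 kHz, 17.6 kHz, 20.9 kHz, 25.3 kHz.

13.2 kHz, 17.6 kHz, 20.9 kHz, 25.3 kHz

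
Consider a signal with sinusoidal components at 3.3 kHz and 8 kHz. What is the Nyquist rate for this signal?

16 kHz

Highest-frequency component: 8 kHz.
Nyquist rate = 2 × 8 kHz = 16 kHz.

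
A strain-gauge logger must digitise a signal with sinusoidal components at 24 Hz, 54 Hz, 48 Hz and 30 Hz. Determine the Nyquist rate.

Highest-frequency component: 54 Hz.
Nyquist rate = 2 × 54 Hz = 108 Hz.

108 Hz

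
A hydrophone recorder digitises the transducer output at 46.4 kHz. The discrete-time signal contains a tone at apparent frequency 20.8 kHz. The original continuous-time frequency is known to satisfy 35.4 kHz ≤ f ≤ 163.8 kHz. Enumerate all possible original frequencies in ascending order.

67.2 kHz, 72 kHz, 113.6 kHz, 118.4 kHz, 160 kHz

Frequencies that alias to 20.8 kHz are k·fs ± 20.8 kHz for integer k ≥ 0.
k=0: 20.8 kHz.
k=1: 25.6 kHz, 67.2 kHz.
k=2: 72 kHz, 113.6 kHz.
k=3: 118.4 kHz, 160 kHz.
k=4: 164.8 kHz, 206.4 kHz.
Within [35.4 kHz, 163.8 kHz]: 67.2 kHz, 72 kHz, 113.6 kHz, 118.4 kHz, 160 kHz.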